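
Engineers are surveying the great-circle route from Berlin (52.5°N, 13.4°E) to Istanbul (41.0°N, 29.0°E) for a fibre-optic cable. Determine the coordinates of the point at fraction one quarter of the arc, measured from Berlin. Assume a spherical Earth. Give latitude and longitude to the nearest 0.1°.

≈ (49.8°N, 18.0°E)

Write both endpoints as unit vectors p₁, p₂ with components (cos φ cos λ, cos φ sin λ, sin φ).
The central angle between the endpoints is δ = arccos(p₁·p₂) ≈ 0.273 rad (15.6°).
Interpolate at f = 1/4 with slerp weights a = sin((1−f)δ)/sin δ ≈ 0.754, b = sin(fδ)/sin δ ≈ 0.253.
p = a·p₁ + b·p₂ ≈ (0.614, 0.199, 0.764); φ = arcsin(p_z) ≈ 49.84°, λ = atan2(p_y, p_x) ≈ 17.97°.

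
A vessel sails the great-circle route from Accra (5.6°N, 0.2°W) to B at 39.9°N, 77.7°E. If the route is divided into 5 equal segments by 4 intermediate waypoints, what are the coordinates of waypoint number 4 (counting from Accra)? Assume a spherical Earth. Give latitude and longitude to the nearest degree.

≈ 37°N, 58°E

Convert each endpoint to a unit vector on the sphere (x = cos φ cos λ, y = cos φ sin λ, z = sin φ).
The central angle between the endpoints is δ = arccos(p₁·p₂) ≈ 1.346 rad (77.1°).
Interpolate at f = 4/5 with slerp weights a = sin((1−f)δ)/sin δ ≈ 0.273, b = sin(fδ)/sin δ ≈ 0.903.
p = a·p₁ + b·p₂ ≈ (0.419, 0.676, 0.606); φ = arcsin(p_z) ≈ 37.30°, λ = atan2(p_y, p_x) ≈ 58.20°.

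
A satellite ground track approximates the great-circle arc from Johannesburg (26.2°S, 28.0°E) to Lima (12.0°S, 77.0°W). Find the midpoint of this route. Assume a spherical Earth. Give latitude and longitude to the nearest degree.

Convert each endpoint to a unit vector on the sphere (x = cos φ cos λ, y = cos φ sin λ, z = sin φ).
The central angle between the endpoints is δ = arccos(p₁·p₂) ≈ 1.707 rad (97.8°).
Interpolate at f = 1/2 with slerp weights a = sin((1−f)δ)/sin δ ≈ 0.760, b = sin(fδ)/sin δ ≈ 0.760.
p = a·p₁ + b·p₂ ≈ (0.770, -0.404, -0.494); φ = arcsin(p_z) ≈ -29.59°, λ = atan2(p_y, p_x) ≈ -27.72°.

≈ 30°S, 28°W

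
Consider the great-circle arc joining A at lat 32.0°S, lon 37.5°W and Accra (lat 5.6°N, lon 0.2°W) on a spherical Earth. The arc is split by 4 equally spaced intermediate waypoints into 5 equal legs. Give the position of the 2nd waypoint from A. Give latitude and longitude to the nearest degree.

Convert each endpoint to a unit vector on the sphere (x = cos φ cos λ, y = cos φ sin λ, z = sin φ).
The central angle between the endpoints is δ = arccos(p₁·p₂) ≈ 0.902 rad (51.7°).
Interpolate at f = 2/5 with slerp weights a = sin((1−f)δ)/sin δ ≈ 0.657, b = sin(fδ)/sin δ ≈ 0.450.
p = a·p₁ + b·p₂ ≈ (0.890, -0.341, -0.304); φ = arcsin(p_z) ≈ -17.70°, λ = atan2(p_y, p_x) ≈ -20.95°.

≈ lat 18°S, lon 21°W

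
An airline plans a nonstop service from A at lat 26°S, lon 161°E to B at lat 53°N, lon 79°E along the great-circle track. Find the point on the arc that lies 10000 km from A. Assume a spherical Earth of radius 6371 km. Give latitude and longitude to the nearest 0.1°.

Convert each endpoint to a unit vector on the sphere (x = cos φ cos λ, y = cos φ sin λ, z = sin φ).
The central angle between the endpoints is δ = arccos(p₁·p₂) ≈ 1.849 rad (106.0°). The total great-circle distance is δ·R ≈ 1.849 × 6371 ≈ 11781 km, so the target fraction is f = 10000/11781 ≈ 0.849.
Interpolate at f ≈ 0.849 with slerp weights a = sin((1−f)δ)/sin δ ≈ 0.287, b = sin(fδ)/sin δ ≈ 1.040.
p = a·p₁ + b·p₂ ≈ (-0.124, 0.698, 0.705); φ = arcsin(p_z) ≈ 44.81°, λ = atan2(p_y, p_x) ≈ 100.11°.

≈ lat 44.8°N, lon 100.1°E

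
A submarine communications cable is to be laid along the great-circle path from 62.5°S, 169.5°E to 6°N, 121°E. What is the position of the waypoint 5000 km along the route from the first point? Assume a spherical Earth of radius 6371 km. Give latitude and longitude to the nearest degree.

≈ 25°S, 133°E

Write both endpoints as unit vectors p₁, p₂ with components (cos φ cos λ, cos φ sin λ, sin φ).
The central angle between the endpoints is δ = arccos(p₁·p₂) ≈ 1.358 rad (77.8°). The total great-circle distance is δ·R ≈ 1.358 × 6371 ≈ 8649 km, so the target fraction is f = 5000/8649 ≈ 0.578.
Interpolate at f ≈ 0.578 with slerp weights a = sin((1−f)δ)/sin δ ≈ 0.555, b = sin(fδ)/sin δ ≈ 0.723.
p = a·p₁ + b·p₂ ≈ (-0.622, 0.663, -0.416); φ = arcsin(p_z) ≈ -24.60°, λ = atan2(p_y, p_x) ≈ 133.18°.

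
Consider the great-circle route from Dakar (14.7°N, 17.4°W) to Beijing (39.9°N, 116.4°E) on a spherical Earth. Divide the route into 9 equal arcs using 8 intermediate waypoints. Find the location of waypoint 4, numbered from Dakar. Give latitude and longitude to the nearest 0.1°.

From cos δ = sin φ₁ sin φ₂ + cos φ₁ cos φ₂ cos Δλ, the central angle is δ ≈ 1.929 rad (110.5°).
Interpolate at f = 4/9 with slerp weights a = sin((1−f)δ)/sin δ ≈ 0.938, b = sin(fδ)/sin δ ≈ 0.808.
p = a·p₁ + b·p₂ ≈ (0.590, 0.284, 0.756); φ = arcsin(p_z) ≈ 49.11°, λ = atan2(p_y, p_x) ≈ 25.68°.

≈ 49.1°N, 25.7°E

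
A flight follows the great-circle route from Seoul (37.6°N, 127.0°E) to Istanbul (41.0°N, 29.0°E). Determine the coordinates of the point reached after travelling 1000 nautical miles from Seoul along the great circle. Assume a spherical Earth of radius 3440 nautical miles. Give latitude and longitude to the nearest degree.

From cos δ = sin φ₁ sin φ₂ + cos φ₁ cos φ₂ cos Δλ, the central angle is δ ≈ 1.248 rad (71.5°). The total great-circle distance is δ·R ≈ 1.248 × 3440 ≈ 4294 nmi, so the target fraction is f = 1000/4294 ≈ 0.233.
Interpolate at f ≈ 0.233 with slerp weights a = sin((1−f)δ)/sin δ ≈ 0.862, b = sin(fδ)/sin δ ≈ 0.302.
p = a·p₁ + b·p₂ ≈ (-0.212, 0.656, 0.724); φ = arcsin(p_z) ≈ 46.41°, λ = atan2(p_y, p_x) ≈ 107.88°.

≈ 46°N, 108°E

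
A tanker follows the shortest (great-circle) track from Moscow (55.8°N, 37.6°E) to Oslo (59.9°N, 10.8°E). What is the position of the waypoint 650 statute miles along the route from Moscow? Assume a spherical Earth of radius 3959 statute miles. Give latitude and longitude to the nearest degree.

Convert each endpoint to a unit vector on the sphere (x = cos φ cos λ, y = cos φ sin λ, z = sin φ).
The central angle between the endpoints is δ = arccos(p₁·p₂) ≈ 0.257 rad (14.7°). The total great-circle distance is δ·R ≈ 0.257 × 3959 ≈ 1017 mi, so the target fraction is f = 650/1017 ≈ 0.639.
Interpolate at f ≈ 0.639 with slerp weights a = sin((1−f)δ)/sin δ ≈ 0.365, b = sin(fδ)/sin δ ≈ 0.643.
p = a·p₁ + b·p₂ ≈ (0.479, 0.185, 0.858); φ = arcsin(p_z) ≈ 59.08°, λ = atan2(p_y, p_x) ≈ 21.16°.

≈ 59°N, 21°E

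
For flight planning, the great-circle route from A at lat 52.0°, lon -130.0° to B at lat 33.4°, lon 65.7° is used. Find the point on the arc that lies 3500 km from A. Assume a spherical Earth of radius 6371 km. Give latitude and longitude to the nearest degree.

Write both endpoints as unit vectors p₁, p₂ with components (cos φ cos λ, cos φ sin λ, sin φ).
The central angle between the endpoints is δ = arccos(p₁·p₂) ≈ 1.632 rad (93.5°). The total great-circle distance is δ·R ≈ 1.632 × 6371 ≈ 10397 km, so the target fraction is f = 3500/10397 ≈ 0.337.
Interpolate at f ≈ 0.337 with slerp weights a = sin((1−f)δ)/sin δ ≈ 0.885, b = sin(fδ)/sin δ ≈ 0.523.
p = a·p₁ + b·p₂ ≈ (-0.170, -0.019, 0.985); φ = arcsin(p_z) ≈ 80.12°, λ = atan2(p_y, p_x) ≈ -173.56°.

≈ lat 80°, lon -174°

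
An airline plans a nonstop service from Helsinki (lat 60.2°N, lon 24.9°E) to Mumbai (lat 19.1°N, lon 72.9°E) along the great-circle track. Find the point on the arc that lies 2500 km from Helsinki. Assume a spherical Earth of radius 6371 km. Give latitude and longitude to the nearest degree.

Convert each endpoint to a unit vector on the sphere (x = cos φ cos λ, y = cos φ sin λ, z = sin φ).
The central angle between the endpoints is δ = arccos(p₁·p₂) ≈ 0.930 rad (53.3°). The total great-circle distance is δ·R ≈ 0.930 × 6371 ≈ 5922 km, so the target fraction is f = 2500/5922 ≈ 0.422.
Interpolate at f ≈ 0.422 with slerp weights a = sin((1−f)δ)/sin δ ≈ 0.639, b = sin(fδ)/sin δ ≈ 0.477.
p = a·p₁ + b·p₂ ≈ (0.420, 0.565, 0.710); φ = arcsin(p_z) ≈ 45.26°, λ = atan2(p_y, p_x) ≈ 53.33°.

≈ lat 45°N, lon 53°E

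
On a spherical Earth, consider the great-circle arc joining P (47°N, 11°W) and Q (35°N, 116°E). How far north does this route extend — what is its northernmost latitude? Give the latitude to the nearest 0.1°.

The great circle lies in the plane with unit normal n̂ = (p₁ × p₂)/|p₁ × p₂|.
Here n̂_z ≈ +0.448; the vertex latitude is φ_max = arccos|n̂_z| ≈ 63.4°.
Check via Clairaut: cos φ_max = |cos φ₁| · sin C = cos(47.0°)·sin(41.0°) ≈ 0.448, again giving ≈ 63.4°.

≈ 63.4°N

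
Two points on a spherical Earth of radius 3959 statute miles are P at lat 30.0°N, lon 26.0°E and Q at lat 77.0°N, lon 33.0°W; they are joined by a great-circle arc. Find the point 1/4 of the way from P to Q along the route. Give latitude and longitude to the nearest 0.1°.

From cos δ = sin φ₁ sin φ₂ + cos φ₁ cos φ₂ cos Δλ, the central angle is δ ≈ 0.943 rad (54.0°).
Interpolate at f = 1/4 with slerp weights a = sin((1−f)δ)/sin δ ≈ 0.803, b = sin(fδ)/sin δ ≈ 0.289.
p = a·p₁ + b·p₂ ≈ (0.679, 0.269, 0.683); φ = arcsin(p_z) ≈ 43.05°, λ = atan2(p_y, p_x) ≈ 21.63°.

≈ lat 43.0°N, lon 21.6°E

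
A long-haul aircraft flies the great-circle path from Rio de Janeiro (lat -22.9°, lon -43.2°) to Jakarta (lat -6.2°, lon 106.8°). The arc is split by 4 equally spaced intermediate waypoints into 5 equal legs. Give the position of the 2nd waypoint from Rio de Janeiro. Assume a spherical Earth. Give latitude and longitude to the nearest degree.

≈ lat -46°, lon 20°

Convert each endpoint to a unit vector on the sphere (x = cos φ cos λ, y = cos φ sin λ, z = sin φ).
The central angle between the endpoints is δ = arccos(p₁·p₂) ≈ 2.420 rad (138.7°).
Interpolate at f = 2/5 with slerp weights a = sin((1−f)δ)/sin δ ≈ 1.504, b = sin(fδ)/sin δ ≈ 1.248.
p = a·p₁ + b·p₂ ≈ (0.651, 0.239, -0.720); φ = arcsin(p_z) ≈ -46.06°, λ = atan2(p_y, p_x) ≈ 20.16°.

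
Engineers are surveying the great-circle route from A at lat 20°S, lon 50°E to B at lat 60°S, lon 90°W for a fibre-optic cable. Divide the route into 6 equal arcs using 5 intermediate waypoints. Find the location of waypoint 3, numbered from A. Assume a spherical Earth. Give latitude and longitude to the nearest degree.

≈ lat 62°S, lon 20°E

From cos δ = sin φ₁ sin φ₂ + cos φ₁ cos φ₂ cos Δλ, the central angle is δ ≈ 1.635 rad (93.7°).
Interpolate at f = 3/6 with slerp weights a = sin((1−f)δ)/sin δ ≈ 0.731, b = sin(fδ)/sin δ ≈ 0.731.
p = a·p₁ + b·p₂ ≈ (0.441, 0.161, -0.883); φ = arcsin(p_z) ≈ -61.98°, λ = atan2(p_y, p_x) ≈ 20.00°.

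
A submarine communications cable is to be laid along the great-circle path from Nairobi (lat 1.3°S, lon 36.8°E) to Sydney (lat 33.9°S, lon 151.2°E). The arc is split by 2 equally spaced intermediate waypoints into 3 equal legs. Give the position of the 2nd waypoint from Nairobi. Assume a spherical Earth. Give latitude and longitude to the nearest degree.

≈ lat 35°S, lon 107°E

Convert each endpoint to a unit vector on the sphere (x = cos φ cos λ, y = cos φ sin λ, z = sin φ).
The central angle between the endpoints is δ = arccos(p₁·p₂) ≈ 1.907 rad (109.3°).
Interpolate at f = 2/3 with slerp weights a = sin((1−f)δ)/sin δ ≈ 0.629, b = sin(fδ)/sin δ ≈ 1.012.
p = a·p₁ + b·p₂ ≈ (-0.233, 0.781, -0.579); φ = arcsin(p_z) ≈ -35.37°, λ = atan2(p_y, p_x) ≈ 106.58°.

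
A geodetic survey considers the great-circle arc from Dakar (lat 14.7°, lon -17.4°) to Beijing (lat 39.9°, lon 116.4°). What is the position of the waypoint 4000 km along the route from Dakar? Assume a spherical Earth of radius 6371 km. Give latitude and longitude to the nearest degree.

≈ lat 42°, lon 10°

Convert each endpoint to a unit vector on the sphere (x = cos φ cos λ, y = cos φ sin λ, z = sin φ).
The central angle between the endpoints is δ = arccos(p₁·p₂) ≈ 1.929 rad (110.5°). The total great-circle distance is δ·R ≈ 1.929 × 6371 ≈ 12291 km, so the target fraction is f = 4000/12291 ≈ 0.325.
Interpolate at f ≈ 0.325 with slerp weights a = sin((1−f)δ)/sin δ ≈ 1.029, b = sin(fδ)/sin δ ≈ 0.627.
p = a·p₁ + b·p₂ ≈ (0.736, 0.133, 0.664); φ = arcsin(p_z) ≈ 41.57°, λ = atan2(p_y, p_x) ≈ 10.26°.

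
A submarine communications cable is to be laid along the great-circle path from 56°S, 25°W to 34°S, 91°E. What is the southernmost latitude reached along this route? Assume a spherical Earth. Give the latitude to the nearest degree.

≈ 64°S

The great circle lies in the plane with unit normal n̂ = (p₁ × p₂)/|p₁ × p₂|.
Here n̂_z ≈ +0.432; the vertex latitude is φ_max = arccos|n̂_z| ≈ 64.4°.
Check via Clairaut: cos φ_max = |cos φ₁| · sin C = cos(56.0°)·sin(129.5°) ≈ 0.432, again giving ≈ 64.4°.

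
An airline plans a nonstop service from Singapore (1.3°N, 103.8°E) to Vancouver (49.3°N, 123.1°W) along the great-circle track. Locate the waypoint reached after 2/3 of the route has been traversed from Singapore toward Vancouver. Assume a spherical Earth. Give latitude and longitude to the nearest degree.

The haversine formula gives a central angle δ ≈ 2.013 rad (115.4°) between the endpoints.
Interpolate at f = 2/3 with slerp weights a = sin((1−f)δ)/sin δ ≈ 0.688, b = sin(fδ)/sin δ ≈ 1.078.
p = a·p₁ + b·p₂ ≈ (-0.548, 0.079, 0.833); φ = arcsin(p_z) ≈ 56.38°, λ = atan2(p_y, p_x) ≈ 171.76°.

≈ 56°N, 172°E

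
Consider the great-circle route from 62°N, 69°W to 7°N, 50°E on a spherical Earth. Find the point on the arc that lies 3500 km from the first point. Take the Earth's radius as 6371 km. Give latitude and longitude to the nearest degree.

Convert each endpoint to a unit vector on the sphere (x = cos φ cos λ, y = cos φ sin λ, z = sin φ).
The central angle between the endpoints is δ = arccos(p₁·p₂) ≈ 1.689 rad (96.8°). The total great-circle distance is δ·R ≈ 1.689 × 6371 ≈ 10763 km, so the target fraction is f = 3500/10763 ≈ 0.325.
Interpolate at f ≈ 0.325 with slerp weights a = sin((1−f)δ)/sin δ ≈ 0.915, b = sin(fδ)/sin δ ≈ 0.526.
p = a·p₁ + b·p₂ ≈ (0.489, -0.001, 0.872); φ = arcsin(p_z) ≈ 60.70°, λ = atan2(p_y, p_x) ≈ -0.15°.

≈ 61°N, 0°E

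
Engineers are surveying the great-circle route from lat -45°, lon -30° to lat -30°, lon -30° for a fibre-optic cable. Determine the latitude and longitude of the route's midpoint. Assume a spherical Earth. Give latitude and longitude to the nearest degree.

≈ lat -37°, lon -30°

From cos δ = sin φ₁ sin φ₂ + cos φ₁ cos φ₂ cos Δλ, the central angle is δ ≈ 0.262 rad (15.0°).
Interpolate at f = 1/2 with slerp weights a = sin((1−f)δ)/sin δ ≈ 0.504, b = sin(fδ)/sin δ ≈ 0.504.
p = a·p₁ + b·p₂ ≈ (0.687, -0.397, -0.609); φ = arcsin(p_z) ≈ -37.50°, λ = atan2(p_y, p_x) ≈ -30.00°.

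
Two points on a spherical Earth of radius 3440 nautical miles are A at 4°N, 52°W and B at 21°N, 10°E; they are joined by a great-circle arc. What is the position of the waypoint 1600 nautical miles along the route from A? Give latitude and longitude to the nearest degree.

Write both endpoints as unit vectors p₁, p₂ with components (cos φ cos λ, cos φ sin λ, sin φ).
The central angle between the endpoints is δ = arccos(p₁·p₂) ≈ 1.090 rad (62.5°). The total great-circle distance is δ·R ≈ 1.090 × 3440 ≈ 3751 nmi, so the target fraction is f = 1600/3751 ≈ 0.427.
Interpolate at f ≈ 0.427 with slerp weights a = sin((1−f)δ)/sin δ ≈ 0.660, b = sin(fδ)/sin δ ≈ 0.506.
p = a·p₁ + b·p₂ ≈ (0.870, -0.437, 0.227); φ = arcsin(p_z) ≈ 13.14°, λ = atan2(p_y, p_x) ≈ -26.65°.

≈ 13°N, 27°W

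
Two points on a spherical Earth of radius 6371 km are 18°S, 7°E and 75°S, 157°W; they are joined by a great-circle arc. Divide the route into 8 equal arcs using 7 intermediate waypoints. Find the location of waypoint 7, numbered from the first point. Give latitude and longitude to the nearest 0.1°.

The haversine formula gives a central angle δ ≈ 1.509 rad (86.5°) between the endpoints.
Interpolate at f = 7/8 with slerp weights a = sin((1−f)δ)/sin δ ≈ 0.188, b = sin(fδ)/sin δ ≈ 0.971.
p = a·p₁ + b·p₂ ≈ (-0.054, -0.076, -0.996); φ = arcsin(p_z) ≈ -84.63°, λ = atan2(p_y, p_x) ≈ -125.22°.

≈ 84.6°S, 125.2°W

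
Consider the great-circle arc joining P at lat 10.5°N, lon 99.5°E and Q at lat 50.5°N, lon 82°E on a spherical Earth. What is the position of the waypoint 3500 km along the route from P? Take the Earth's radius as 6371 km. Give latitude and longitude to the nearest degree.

Convert each endpoint to a unit vector on the sphere (x = cos φ cos λ, y = cos φ sin λ, z = sin φ).
The central angle between the endpoints is δ = arccos(p₁·p₂) ≈ 0.742 rad (42.5°). The total great-circle distance is δ·R ≈ 0.742 × 6371 ≈ 4727 km, so the target fraction is f = 3500/4727 ≈ 0.740.
Interpolate at f ≈ 0.740 with slerp weights a = sin((1−f)δ)/sin δ ≈ 0.283, b = sin(fδ)/sin δ ≈ 0.773.
p = a·p₁ + b·p₂ ≈ (0.022, 0.761, 0.648); φ = arcsin(p_z) ≈ 40.38°, λ = atan2(p_y, p_x) ≈ 88.31°.

≈ lat 40°N, lon 88°E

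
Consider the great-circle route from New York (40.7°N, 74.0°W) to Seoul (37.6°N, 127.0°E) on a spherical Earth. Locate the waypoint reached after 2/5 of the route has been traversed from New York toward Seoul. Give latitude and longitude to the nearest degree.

≈ (75°N, 119°W)

The haversine formula gives a central angle δ ≈ 1.734 rad (99.4°) between the endpoints.
Interpolate at f = 2/5 with slerp weights a = sin((1−f)δ)/sin δ ≈ 0.874, b = sin(fδ)/sin δ ≈ 0.648.
p = a·p₁ + b·p₂ ≈ (-0.126, -0.227, 0.966); φ = arcsin(p_z) ≈ 74.94°, λ = atan2(p_y, p_x) ≈ -119.07°.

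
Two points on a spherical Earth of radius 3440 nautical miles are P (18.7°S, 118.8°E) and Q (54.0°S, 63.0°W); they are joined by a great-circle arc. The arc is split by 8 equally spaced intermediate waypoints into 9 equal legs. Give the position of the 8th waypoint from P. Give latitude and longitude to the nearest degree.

≈ (66°S, 64°W)

From cos δ = sin φ₁ sin φ₂ + cos φ₁ cos φ₂ cos Δλ, the central angle is δ ≈ 1.872 rad (107.3°).
Interpolate at f = 8/9 with slerp weights a = sin((1−f)δ)/sin δ ≈ 0.216, b = sin(fδ)/sin δ ≈ 1.043.
p = a·p₁ + b·p₂ ≈ (0.180, -0.367, -0.913); φ = arcsin(p_z) ≈ -65.91°, λ = atan2(p_y, p_x) ≈ -63.90°.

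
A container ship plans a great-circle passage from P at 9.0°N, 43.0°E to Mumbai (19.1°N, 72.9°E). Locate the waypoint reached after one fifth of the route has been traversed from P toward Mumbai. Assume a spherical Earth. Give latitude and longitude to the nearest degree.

Convert each endpoint to a unit vector on the sphere (x = cos φ cos λ, y = cos φ sin λ, z = sin φ).
The central angle between the endpoints is δ = arccos(p₁·p₂) ≈ 0.535 rad (30.7°).
Interpolate at f = 1/5 with slerp weights a = sin((1−f)δ)/sin δ ≈ 0.814, b = sin(fδ)/sin δ ≈ 0.209.
p = a·p₁ + b·p₂ ≈ (0.646, 0.738, 0.196); φ = arcsin(p_z) ≈ 11.30°, λ = atan2(p_y, p_x) ≈ 48.77°.

≈ 11°N, 49°E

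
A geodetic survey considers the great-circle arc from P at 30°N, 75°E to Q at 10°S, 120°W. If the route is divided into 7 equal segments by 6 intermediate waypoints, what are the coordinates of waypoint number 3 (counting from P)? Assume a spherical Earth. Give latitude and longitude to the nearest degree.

≈ 55°N, 167°E

The haversine formula gives a central angle δ ≈ 2.716 rad (155.6°) between the endpoints.
Interpolate at f = 3/7 with slerp weights a = sin((1−f)δ)/sin δ ≈ 2.420, b = sin(fδ)/sin δ ≈ 2.222.
p = a·p₁ + b·p₂ ≈ (-0.552, 0.129, 0.824); φ = arcsin(p_z) ≈ 55.48°, λ = atan2(p_y, p_x) ≈ 166.88°.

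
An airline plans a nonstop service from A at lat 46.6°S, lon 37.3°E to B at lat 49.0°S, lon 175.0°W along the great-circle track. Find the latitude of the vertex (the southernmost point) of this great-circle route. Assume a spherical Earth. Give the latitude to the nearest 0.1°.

≈ 75.9°S

The great circle lies in the plane with unit normal n̂ = (p₁ × p₂)/|p₁ × p₂|.
Here n̂_z ≈ +0.244; the vertex latitude is φ_max = arccos|n̂_z| ≈ 75.9°.
Check via Clairaut: cos φ_max = |cos φ₁| · sin C = cos(46.6°)·sin(159.2°) ≈ 0.244, again giving ≈ 75.9°.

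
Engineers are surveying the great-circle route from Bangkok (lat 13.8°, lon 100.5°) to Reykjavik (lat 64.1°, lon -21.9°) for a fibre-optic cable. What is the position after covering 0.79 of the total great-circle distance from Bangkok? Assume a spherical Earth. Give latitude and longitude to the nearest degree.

The haversine formula gives a central angle δ ≈ 1.584 rad (90.7°) between the endpoints.
Interpolate at f = 0.79 with slerp weights a = sin((1−f)δ)/sin δ ≈ 0.326, b = sin(fδ)/sin δ ≈ 0.949.
p = a·p₁ + b·p₂ ≈ (0.327, 0.157, 0.932); φ = arcsin(p_z) ≈ 68.73°, λ = atan2(p_y, p_x) ≈ 25.66°.

≈ lat 69°, lon 26°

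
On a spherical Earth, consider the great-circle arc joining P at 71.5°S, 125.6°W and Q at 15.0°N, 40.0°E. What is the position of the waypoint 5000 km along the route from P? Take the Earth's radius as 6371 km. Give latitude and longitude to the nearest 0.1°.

The haversine formula gives a central angle δ ≈ 2.144 rad (122.8°) between the endpoints. The total great-circle distance is δ·R ≈ 2.144 × 6371 ≈ 13659 km, so the target fraction is f = 5000/13659 ≈ 0.366.
Interpolate at f ≈ 0.366 with slerp weights a = sin((1−f)δ)/sin δ ≈ 1.164, b = sin(fδ)/sin δ ≈ 0.841.
p = a·p₁ + b·p₂ ≈ (0.407, 0.222, -0.886); φ = arcsin(p_z) ≈ -62.35°, λ = atan2(p_y, p_x) ≈ 28.59°.

≈ 62.4°S, 28.6°E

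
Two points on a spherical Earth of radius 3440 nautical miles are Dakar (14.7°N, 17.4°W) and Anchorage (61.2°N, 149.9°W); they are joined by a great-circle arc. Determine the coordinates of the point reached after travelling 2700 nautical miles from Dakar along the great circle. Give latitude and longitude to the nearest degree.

Convert each endpoint to a unit vector on the sphere (x = cos φ cos λ, y = cos φ sin λ, z = sin φ).
The central angle between the endpoints is δ = arccos(p₁·p₂) ≈ 1.663 rad (95.3°). The total great-circle distance is δ·R ≈ 1.663 × 3440 ≈ 5722 nmi, so the target fraction is f = 2700/5722 ≈ 0.472.
Interpolate at f ≈ 0.472 with slerp weights a = sin((1−f)δ)/sin δ ≈ 0.773, b = sin(fδ)/sin δ ≈ 0.710.
p = a·p₁ + b·p₂ ≈ (0.418, -0.395, 0.818); φ = arcsin(p_z) ≈ 54.90°, λ = atan2(p_y, p_x) ≈ -43.41°.

≈ (55°N, 43°W)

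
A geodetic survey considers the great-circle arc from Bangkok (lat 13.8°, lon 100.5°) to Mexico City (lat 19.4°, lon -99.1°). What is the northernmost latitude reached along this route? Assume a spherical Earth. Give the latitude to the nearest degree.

The great circle lies in the plane with unit normal n̂ = (p₁ × p₂)/|p₁ × p₂|.
Here n̂_z ≈ +0.495; the vertex latitude is φ_max = arccos|n̂_z| ≈ 60.4°.

≈ 60°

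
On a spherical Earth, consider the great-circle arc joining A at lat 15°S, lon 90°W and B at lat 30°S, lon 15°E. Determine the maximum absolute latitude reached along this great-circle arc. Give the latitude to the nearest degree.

≈ 36°S

The great circle lies in the plane with unit normal n̂ = (p₁ × p₂)/|p₁ × p₂|.
Here n̂_z ≈ +0.811; the vertex latitude is φ_max = arccos|n̂_z| ≈ 35.8°.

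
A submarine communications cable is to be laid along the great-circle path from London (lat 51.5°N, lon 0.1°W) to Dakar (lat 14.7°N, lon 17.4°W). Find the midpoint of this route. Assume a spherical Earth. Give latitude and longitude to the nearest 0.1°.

The haversine formula gives a central angle δ ≈ 0.686 rad (39.3°) between the endpoints.
Interpolate at f = 1/2 with slerp weights a = sin((1−f)δ)/sin δ ≈ 0.531, b = sin(fδ)/sin δ ≈ 0.531.
p = a·p₁ + b·p₂ ≈ (0.821, -0.154, 0.550); φ = arcsin(p_z) ≈ 33.39°, λ = atan2(p_y, p_x) ≈ -10.64°.

≈ lat 33.4°N, lon 10.6°W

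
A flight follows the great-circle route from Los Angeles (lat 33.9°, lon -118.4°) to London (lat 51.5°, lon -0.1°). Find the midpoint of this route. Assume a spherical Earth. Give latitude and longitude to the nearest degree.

≈ lat 60°, lon -73°

Write both endpoints as unit vectors p₁, p₂ with components (cos φ cos λ, cos φ sin λ, sin φ).
The central angle between the endpoints is δ = arccos(p₁·p₂) ≈ 1.378 rad (79.0°).
Interpolate at f = 1/2 with slerp weights a = sin((1−f)δ)/sin δ ≈ 0.648, b = sin(fδ)/sin δ ≈ 0.648.
p = a·p₁ + b·p₂ ≈ (0.148, -0.474, 0.868); φ = arcsin(p_z) ≈ 60.26°, λ = atan2(p_y, p_x) ≈ -72.70°.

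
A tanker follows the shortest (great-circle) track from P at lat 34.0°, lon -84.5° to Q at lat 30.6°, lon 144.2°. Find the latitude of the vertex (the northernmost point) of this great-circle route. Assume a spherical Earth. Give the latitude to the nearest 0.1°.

The great circle lies in the plane with unit normal n̂ = (p₁ × p₂)/|p₁ × p₂|.
Here n̂_z ≈ -0.546; the vertex latitude is φ_max = arccos|n̂_z| ≈ 56.9°.
Check via Clairaut: cos φ_max = |cos φ₁| · sin C = cos(34.0°)·sin(41.2°) ≈ 0.546, again giving ≈ 56.9°.

≈ 56.9°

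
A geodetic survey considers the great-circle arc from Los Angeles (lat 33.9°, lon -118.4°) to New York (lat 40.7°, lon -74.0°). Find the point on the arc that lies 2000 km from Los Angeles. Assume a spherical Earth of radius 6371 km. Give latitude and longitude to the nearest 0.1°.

≈ lat 39.5°, lon -97.0°

The haversine formula gives a central angle δ ≈ 0.621 rad (35.6°) between the endpoints. The total great-circle distance is δ·R ≈ 0.621 × 6371 ≈ 3956 km, so the target fraction is f = 2000/3956 ≈ 0.506.
Interpolate at f ≈ 0.506 with slerp weights a = sin((1−f)δ)/sin δ ≈ 0.520, b = sin(fδ)/sin δ ≈ 0.531.
p = a·p₁ + b·p₂ ≈ (-0.094, -0.766, 0.636); φ = arcsin(p_z) ≈ 39.48°, λ = atan2(p_y, p_x) ≈ -97.01°.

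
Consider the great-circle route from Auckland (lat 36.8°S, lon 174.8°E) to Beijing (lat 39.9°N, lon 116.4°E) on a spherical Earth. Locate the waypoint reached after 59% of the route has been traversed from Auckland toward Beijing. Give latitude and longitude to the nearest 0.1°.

≈ lat 8.9°N, lon 141.8°E

Write both endpoints as unit vectors p₁, p₂ with components (cos φ cos λ, cos φ sin λ, sin φ).
The central angle between the endpoints is δ = arccos(p₁·p₂) ≈ 1.633 rad (93.6°).
Interpolate at f = 0.59 with slerp weights a = sin((1−f)δ)/sin δ ≈ 0.622, b = sin(fδ)/sin δ ≈ 0.823.
p = a·p₁ + b·p₂ ≈ (-0.777, 0.611, 0.155); φ = arcsin(p_z) ≈ 8.93°, λ = atan2(p_y, p_x) ≈ 141.83°.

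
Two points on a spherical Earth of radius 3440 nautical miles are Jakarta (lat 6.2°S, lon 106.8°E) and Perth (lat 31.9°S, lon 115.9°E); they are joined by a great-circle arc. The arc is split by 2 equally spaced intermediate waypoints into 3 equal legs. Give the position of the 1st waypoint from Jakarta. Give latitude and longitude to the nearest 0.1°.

≈ lat 14.8°S, lon 109.5°E

Convert each endpoint to a unit vector on the sphere (x = cos φ cos λ, y = cos φ sin λ, z = sin φ).
The central angle between the endpoints is δ = arccos(p₁·p₂) ≈ 0.472 rad (27.1°).
Interpolate at f = 1/3 with slerp weights a = sin((1−f)δ)/sin δ ≈ 0.681, b = sin(fδ)/sin δ ≈ 0.345.
p = a·p₁ + b·p₂ ≈ (-0.323, 0.911, -0.256); φ = arcsin(p_z) ≈ -14.81°, λ = atan2(p_y, p_x) ≈ 109.54°.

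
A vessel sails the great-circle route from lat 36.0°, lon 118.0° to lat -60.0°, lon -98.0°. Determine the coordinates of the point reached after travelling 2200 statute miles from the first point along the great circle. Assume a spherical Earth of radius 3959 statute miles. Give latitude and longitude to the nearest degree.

≈ lat 8°, lon 135°

Write both endpoints as unit vectors p₁, p₂ with components (cos φ cos λ, cos φ sin λ, sin φ).
The central angle between the endpoints is δ = arccos(p₁·p₂) ≈ 2.561 rad (146.8°). The total great-circle distance is δ·R ≈ 2.561 × 3959 ≈ 10140 mi, so the target fraction is f = 2200/10140 ≈ 0.217.
Interpolate at f ≈ 0.217 with slerp weights a = sin((1−f)δ)/sin δ ≈ 1.654, b = sin(fδ)/sin δ ≈ 0.962.
p = a·p₁ + b·p₂ ≈ (-0.695, 0.705, 0.139); φ = arcsin(p_z) ≈ 7.99°, λ = atan2(p_y, p_x) ≈ 134.59°.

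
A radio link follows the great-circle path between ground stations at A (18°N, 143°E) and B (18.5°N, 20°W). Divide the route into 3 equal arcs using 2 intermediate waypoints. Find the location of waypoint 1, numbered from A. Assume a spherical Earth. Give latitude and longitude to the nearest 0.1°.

Write both endpoints as unit vectors p₁, p₂ with components (cos φ cos λ, cos φ sin λ, sin φ).
The central angle between the endpoints is δ = arccos(p₁·p₂) ≈ 2.441 rad (139.9°).
Interpolate at f = 1/3 with slerp weights a = sin((1−f)δ)/sin δ ≈ 1.549, b = sin(fδ)/sin δ ≈ 1.127.
p = a·p₁ + b·p₂ ≈ (-0.172, 0.521, 0.836); φ = arcsin(p_z) ≈ 56.75°, λ = atan2(p_y, p_x) ≈ 108.24°.

≈ (56.8°N, 108.2°E)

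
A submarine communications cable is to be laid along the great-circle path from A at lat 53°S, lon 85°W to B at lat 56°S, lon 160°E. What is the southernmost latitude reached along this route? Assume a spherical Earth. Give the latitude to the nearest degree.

≈ 69°S

The great circle lies in the plane with unit normal n̂ = (p₁ × p₂)/|p₁ × p₂|.
Here n̂_z ≈ -0.357; the vertex latitude is φ_max = arccos|n̂_z| ≈ 69.1°.
Check via Clairaut: cos φ_max = |cos φ₁| · sin C = cos(53.0°)·sin(143.6°) ≈ 0.357, again giving ≈ 69.1°.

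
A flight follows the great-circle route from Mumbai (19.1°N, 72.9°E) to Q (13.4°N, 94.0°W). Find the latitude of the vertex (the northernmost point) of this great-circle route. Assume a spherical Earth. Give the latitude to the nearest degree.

The great circle lies in the plane with unit normal n̂ = (p₁ × p₂)/|p₁ × p₂|.
Here n̂_z ≈ -0.364; the vertex latitude is φ_max = arccos|n̂_z| ≈ 68.7°.

≈ 69°N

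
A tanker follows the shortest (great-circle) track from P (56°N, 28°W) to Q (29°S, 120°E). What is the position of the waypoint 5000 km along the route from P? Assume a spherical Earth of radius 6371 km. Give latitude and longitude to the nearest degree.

Write both endpoints as unit vectors p₁, p₂ with components (cos φ cos λ, cos φ sin λ, sin φ).
The central angle between the endpoints is δ = arccos(p₁·p₂) ≈ 2.526 rad (144.8°). The total great-circle distance is δ·R ≈ 2.526 × 6371 ≈ 16096 km, so the target fraction is f = 5000/16096 ≈ 0.311.
Interpolate at f ≈ 0.311 with slerp weights a = sin((1−f)δ)/sin δ ≈ 1.708, b = sin(fδ)/sin δ ≈ 1.225.
p = a·p₁ + b·p₂ ≈ (0.308, 0.479, 0.822); φ = arcsin(p_z) ≈ 55.29°, λ = atan2(p_y, p_x) ≈ 57.31°.

≈ (55°N, 57°E)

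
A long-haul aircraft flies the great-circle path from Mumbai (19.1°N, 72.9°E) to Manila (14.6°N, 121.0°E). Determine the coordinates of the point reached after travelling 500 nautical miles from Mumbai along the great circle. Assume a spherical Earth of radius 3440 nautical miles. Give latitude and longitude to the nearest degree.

Write both endpoints as unit vectors p₁, p₂ with components (cos φ cos λ, cos φ sin λ, sin φ).
The central angle between the endpoints is δ = arccos(p₁·p₂) ≈ 0.805 rad (46.1°). The total great-circle distance is δ·R ≈ 0.805 × 3440 ≈ 2769 nmi, so the target fraction is f = 500/2769 ≈ 0.181.
Interpolate at f ≈ 0.181 with slerp weights a = sin((1−f)δ)/sin δ ≈ 0.850, b = sin(fδ)/sin δ ≈ 0.201.
p = a·p₁ + b·p₂ ≈ (0.136, 0.935, 0.329); φ = arcsin(p_z) ≈ 19.20°, λ = atan2(p_y, p_x) ≈ 81.72°.

≈ 19°N, 82°E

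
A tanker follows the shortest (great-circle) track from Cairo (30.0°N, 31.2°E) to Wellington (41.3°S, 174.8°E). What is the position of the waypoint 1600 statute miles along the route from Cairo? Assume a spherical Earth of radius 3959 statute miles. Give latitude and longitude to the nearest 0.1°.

≈ 16.5°N, 51.8°E

Write both endpoints as unit vectors p₁, p₂ with components (cos φ cos λ, cos φ sin λ, sin φ).
The central angle between the endpoints is δ = arccos(p₁·p₂) ≈ 2.594 rad (148.6°). The total great-circle distance is δ·R ≈ 2.594 × 3959 ≈ 10269 mi, so the target fraction is f = 1600/10269 ≈ 0.156.
Interpolate at f ≈ 0.156 with slerp weights a = sin((1−f)δ)/sin δ ≈ 1.564, b = sin(fδ)/sin δ ≈ 0.755.
p = a·p₁ + b·p₂ ≈ (0.594, 0.753, 0.284); φ = arcsin(p_z) ≈ 16.48°, λ = atan2(p_y, p_x) ≈ 51.75°.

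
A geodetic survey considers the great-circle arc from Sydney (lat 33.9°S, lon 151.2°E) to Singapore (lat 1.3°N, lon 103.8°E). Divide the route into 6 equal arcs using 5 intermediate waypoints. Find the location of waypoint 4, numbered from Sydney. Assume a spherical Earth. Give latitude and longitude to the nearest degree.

≈ lat 12°S, lon 118°E

From cos δ = sin φ₁ sin φ₂ + cos φ₁ cos φ₂ cos Δλ, the central angle is δ ≈ 0.990 rad (56.7°).
Interpolate at f = 4/6 with slerp weights a = sin((1−f)δ)/sin δ ≈ 0.388, b = sin(fδ)/sin δ ≈ 0.733.
p = a·p₁ + b·p₂ ≈ (-0.457, 0.867, -0.200); φ = arcsin(p_z) ≈ -11.51°, λ = atan2(p_y, p_x) ≈ 117.78°.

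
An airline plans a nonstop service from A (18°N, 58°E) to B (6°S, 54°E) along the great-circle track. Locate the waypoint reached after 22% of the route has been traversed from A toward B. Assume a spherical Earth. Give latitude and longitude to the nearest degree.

Convert each endpoint to a unit vector on the sphere (x = cos φ cos λ, y = cos φ sin λ, z = sin φ).
The central angle between the endpoints is δ = arccos(p₁·p₂) ≈ 0.425 rad (24.3°).
Interpolate at f = 0.22 with slerp weights a = sin((1−f)δ)/sin δ ≈ 0.789, b = sin(fδ)/sin δ ≈ 0.226.
p = a·p₁ + b·p₂ ≈ (0.530, 0.819, 0.220); φ = arcsin(p_z) ≈ 12.72°, λ = atan2(p_y, p_x) ≈ 57.08°.

≈ (13°N, 57°E)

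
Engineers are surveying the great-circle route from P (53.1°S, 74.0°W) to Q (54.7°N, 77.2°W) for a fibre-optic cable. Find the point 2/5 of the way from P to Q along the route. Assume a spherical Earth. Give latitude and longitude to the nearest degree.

Write both endpoints as unit vectors p₁, p₂ with components (cos φ cos λ, cos φ sin λ, sin φ).
The central angle between the endpoints is δ = arccos(p₁·p₂) ≈ 1.882 rad (107.8°).
Interpolate at f = 2/5 with slerp weights a = sin((1−f)δ)/sin δ ≈ 0.950, b = sin(fδ)/sin δ ≈ 0.718.
p = a·p₁ + b·p₂ ≈ (0.249, -0.953, -0.173); φ = arcsin(p_z) ≈ -9.98°, λ = atan2(p_y, p_x) ≈ -75.35°.

≈ (10°S, 75°W)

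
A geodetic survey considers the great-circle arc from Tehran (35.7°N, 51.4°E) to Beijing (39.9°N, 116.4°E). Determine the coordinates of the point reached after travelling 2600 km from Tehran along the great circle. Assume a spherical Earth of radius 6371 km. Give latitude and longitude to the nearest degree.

≈ 42°N, 80°E

From cos δ = sin φ₁ sin φ₂ + cos φ₁ cos φ₂ cos Δλ, the central angle is δ ≈ 0.879 rad (50.4°). The total great-circle distance is δ·R ≈ 0.879 × 6371 ≈ 5603 km, so the target fraction is f = 2600/5603 ≈ 0.464.
Interpolate at f ≈ 0.464 with slerp weights a = sin((1−f)δ)/sin δ ≈ 0.589, b = sin(fδ)/sin δ ≈ 0.515.
p = a·p₁ + b·p₂ ≈ (0.123, 0.728, 0.674); φ = arcsin(p_z) ≈ 42.41°, λ = atan2(p_y, p_x) ≈ 80.42°.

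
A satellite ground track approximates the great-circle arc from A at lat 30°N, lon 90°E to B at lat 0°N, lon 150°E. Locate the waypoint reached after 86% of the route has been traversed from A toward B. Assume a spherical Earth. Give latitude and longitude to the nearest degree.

Convert each endpoint to a unit vector on the sphere (x = cos φ cos λ, y = cos φ sin λ, z = sin φ).
The central angle between the endpoints is δ = arccos(p₁·p₂) ≈ 1.123 rad (64.3°).
Interpolate at f = 0.86 with slerp weights a = sin((1−f)δ)/sin δ ≈ 0.174, b = sin(fδ)/sin δ ≈ 0.912.
p = a·p₁ + b·p₂ ≈ (-0.790, 0.607, 0.087); φ = arcsin(p_z) ≈ 4.98°, λ = atan2(p_y, p_x) ≈ 142.49°.

≈ lat 5°N, lon 142°E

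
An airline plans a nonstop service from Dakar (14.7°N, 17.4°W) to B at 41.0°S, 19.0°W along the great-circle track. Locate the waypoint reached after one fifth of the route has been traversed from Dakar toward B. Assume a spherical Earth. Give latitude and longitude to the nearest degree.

≈ 4°N, 18°W

Convert each endpoint to a unit vector on the sphere (x = cos φ cos λ, y = cos φ sin λ, z = sin φ).
The central angle between the endpoints is δ = arccos(p₁·p₂) ≈ 0.972 rad (55.7°).
Interpolate at f = 1/5 with slerp weights a = sin((1−f)δ)/sin δ ≈ 0.849, b = sin(fδ)/sin δ ≈ 0.234.
p = a·p₁ + b·p₂ ≈ (0.951, -0.303, 0.062); φ = arcsin(p_z) ≈ 3.56°, λ = atan2(p_y, p_x) ≈ -17.68°.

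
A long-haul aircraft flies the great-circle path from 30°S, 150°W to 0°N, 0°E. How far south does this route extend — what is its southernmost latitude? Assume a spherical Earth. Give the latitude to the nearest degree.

≈ 49°S

The great circle lies in the plane with unit normal n̂ = (p₁ × p₂)/|p₁ × p₂|.
Here n̂_z ≈ +0.655; the vertex latitude is φ_max = arccos|n̂_z| ≈ 49.1°.
Check via Clairaut: cos φ_max = |cos φ₁| · sin C = cos(30.0°)·sin(130.9°) ≈ 0.655, again giving ≈ 49.1°.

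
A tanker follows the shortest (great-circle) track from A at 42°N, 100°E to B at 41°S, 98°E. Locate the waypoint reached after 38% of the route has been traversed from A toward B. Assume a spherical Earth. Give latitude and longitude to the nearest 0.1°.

≈ 10.5°N, 99.2°E

Write both endpoints as unit vectors p₁, p₂ with components (cos φ cos λ, cos φ sin λ, sin φ).
The central angle between the endpoints is δ = arccos(p₁·p₂) ≈ 1.449 rad (83.0°).
Interpolate at f = 0.38 with slerp weights a = sin((1−f)δ)/sin δ ≈ 0.788, b = sin(fδ)/sin δ ≈ 0.527.
p = a·p₁ + b·p₂ ≈ (-0.157, 0.971, 0.182); φ = arcsin(p_z) ≈ 10.46°, λ = atan2(p_y, p_x) ≈ 99.19°.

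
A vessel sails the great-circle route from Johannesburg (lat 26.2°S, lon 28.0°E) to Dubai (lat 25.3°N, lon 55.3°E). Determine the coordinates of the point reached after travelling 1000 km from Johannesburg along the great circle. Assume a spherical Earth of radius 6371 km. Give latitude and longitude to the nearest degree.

≈ lat 18°S, lon 33°E

The haversine formula gives a central angle δ ≈ 1.010 rad (57.8°) between the endpoints. The total great-circle distance is δ·R ≈ 1.010 × 6371 ≈ 6432 km, so the target fraction is f = 1000/6432 ≈ 0.155.
Interpolate at f ≈ 0.155 with slerp weights a = sin((1−f)δ)/sin δ ≈ 0.889, b = sin(fδ)/sin δ ≈ 0.185.
p = a·p₁ + b·p₂ ≈ (0.800, 0.512, -0.314); φ = arcsin(p_z) ≈ -18.29°, λ = atan2(p_y, p_x) ≈ 32.62°.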